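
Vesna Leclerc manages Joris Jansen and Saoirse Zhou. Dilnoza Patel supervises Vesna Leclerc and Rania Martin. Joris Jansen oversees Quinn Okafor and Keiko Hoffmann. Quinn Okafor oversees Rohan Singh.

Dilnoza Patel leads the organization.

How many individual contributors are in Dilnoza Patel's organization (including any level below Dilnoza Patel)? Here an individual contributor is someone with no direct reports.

4

The people in Dilnoza Patel's organization with no one reporting to them are Rania Martin, Saoirse Zhou, Keiko Hoffmann, Rohan Singh. That is 4.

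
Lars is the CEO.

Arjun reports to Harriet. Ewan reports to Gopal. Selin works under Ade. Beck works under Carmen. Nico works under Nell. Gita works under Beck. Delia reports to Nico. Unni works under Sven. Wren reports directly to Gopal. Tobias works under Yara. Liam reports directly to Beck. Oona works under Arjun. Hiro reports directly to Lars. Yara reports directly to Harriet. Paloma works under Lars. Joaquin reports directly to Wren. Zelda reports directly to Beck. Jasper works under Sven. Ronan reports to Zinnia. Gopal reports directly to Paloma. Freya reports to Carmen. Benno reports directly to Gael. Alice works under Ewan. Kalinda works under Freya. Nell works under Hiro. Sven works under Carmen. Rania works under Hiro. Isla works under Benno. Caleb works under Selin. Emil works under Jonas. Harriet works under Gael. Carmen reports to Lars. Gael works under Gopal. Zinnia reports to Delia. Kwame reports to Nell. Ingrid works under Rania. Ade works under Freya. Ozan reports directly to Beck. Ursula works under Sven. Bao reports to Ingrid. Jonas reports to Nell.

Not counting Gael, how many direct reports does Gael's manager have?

Gael reports to Gopal. Gopal's other direct reports are Wren, Ewan — 2 peers.

2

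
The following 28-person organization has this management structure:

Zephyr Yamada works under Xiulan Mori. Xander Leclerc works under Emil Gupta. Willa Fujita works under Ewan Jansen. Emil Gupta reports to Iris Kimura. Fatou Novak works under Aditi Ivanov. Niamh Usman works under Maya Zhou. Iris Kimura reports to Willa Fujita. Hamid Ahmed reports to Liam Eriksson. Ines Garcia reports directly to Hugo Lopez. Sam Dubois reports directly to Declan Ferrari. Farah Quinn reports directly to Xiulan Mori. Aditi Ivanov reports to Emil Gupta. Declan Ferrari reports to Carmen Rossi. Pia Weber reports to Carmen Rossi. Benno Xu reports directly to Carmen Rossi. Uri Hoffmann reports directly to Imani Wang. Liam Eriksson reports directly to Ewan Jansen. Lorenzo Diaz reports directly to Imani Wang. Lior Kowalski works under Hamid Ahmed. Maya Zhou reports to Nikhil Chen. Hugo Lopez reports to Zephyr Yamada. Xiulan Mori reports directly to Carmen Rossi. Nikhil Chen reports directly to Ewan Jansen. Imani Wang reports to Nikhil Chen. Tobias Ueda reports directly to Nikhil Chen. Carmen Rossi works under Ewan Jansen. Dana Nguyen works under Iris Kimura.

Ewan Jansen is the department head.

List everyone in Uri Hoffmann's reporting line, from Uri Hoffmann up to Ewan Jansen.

Uri Hoffmann -> Imani Wang -> Nikhil Chen -> Ewan Jansen

Uri Hoffmann reports to Imani Wang. Imani Wang reports to Nikhil Chen. Nikhil Chen reports to Ewan Jansen. Ewan Jansen is at the top.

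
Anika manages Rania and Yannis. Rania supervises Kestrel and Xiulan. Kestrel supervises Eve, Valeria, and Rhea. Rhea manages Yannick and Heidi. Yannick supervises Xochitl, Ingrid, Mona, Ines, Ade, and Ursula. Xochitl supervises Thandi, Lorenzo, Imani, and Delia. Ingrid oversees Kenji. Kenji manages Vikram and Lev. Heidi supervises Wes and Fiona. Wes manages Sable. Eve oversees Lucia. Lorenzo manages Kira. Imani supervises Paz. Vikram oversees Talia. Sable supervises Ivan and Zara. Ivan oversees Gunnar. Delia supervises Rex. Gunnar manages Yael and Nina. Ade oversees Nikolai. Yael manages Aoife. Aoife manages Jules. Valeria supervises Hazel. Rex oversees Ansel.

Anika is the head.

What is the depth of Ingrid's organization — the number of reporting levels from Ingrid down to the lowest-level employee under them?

The longest chain under Ingrid runs Ingrid → Kenji → Vikram → Talia, which is 3 levels below Ingrid.

3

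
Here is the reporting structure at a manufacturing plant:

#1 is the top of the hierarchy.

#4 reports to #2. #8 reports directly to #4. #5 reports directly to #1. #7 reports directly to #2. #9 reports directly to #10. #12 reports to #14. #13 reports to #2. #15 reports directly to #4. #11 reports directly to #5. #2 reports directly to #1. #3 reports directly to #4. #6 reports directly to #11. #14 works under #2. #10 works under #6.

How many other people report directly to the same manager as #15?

2

#15 reports to #4. #4's other direct reports are #3, #8 — 2 peers.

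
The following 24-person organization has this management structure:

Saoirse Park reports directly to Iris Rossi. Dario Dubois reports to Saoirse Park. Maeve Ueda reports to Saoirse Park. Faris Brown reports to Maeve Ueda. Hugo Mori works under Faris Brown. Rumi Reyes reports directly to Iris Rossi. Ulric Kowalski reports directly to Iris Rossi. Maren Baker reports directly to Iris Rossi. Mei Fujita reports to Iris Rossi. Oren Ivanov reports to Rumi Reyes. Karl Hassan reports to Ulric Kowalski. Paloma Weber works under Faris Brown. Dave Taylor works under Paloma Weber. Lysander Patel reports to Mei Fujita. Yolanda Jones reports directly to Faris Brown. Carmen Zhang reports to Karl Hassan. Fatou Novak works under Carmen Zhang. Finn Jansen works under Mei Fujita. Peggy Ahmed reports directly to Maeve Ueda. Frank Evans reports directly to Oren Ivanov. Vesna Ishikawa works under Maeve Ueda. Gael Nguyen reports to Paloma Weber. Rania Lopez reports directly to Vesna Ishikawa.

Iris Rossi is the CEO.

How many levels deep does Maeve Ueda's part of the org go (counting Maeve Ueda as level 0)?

3

The longest chain under Maeve Ueda runs Maeve Ueda → Faris Brown → Paloma Weber → Gael Nguyen, which is 3 levels below Maeve Ueda.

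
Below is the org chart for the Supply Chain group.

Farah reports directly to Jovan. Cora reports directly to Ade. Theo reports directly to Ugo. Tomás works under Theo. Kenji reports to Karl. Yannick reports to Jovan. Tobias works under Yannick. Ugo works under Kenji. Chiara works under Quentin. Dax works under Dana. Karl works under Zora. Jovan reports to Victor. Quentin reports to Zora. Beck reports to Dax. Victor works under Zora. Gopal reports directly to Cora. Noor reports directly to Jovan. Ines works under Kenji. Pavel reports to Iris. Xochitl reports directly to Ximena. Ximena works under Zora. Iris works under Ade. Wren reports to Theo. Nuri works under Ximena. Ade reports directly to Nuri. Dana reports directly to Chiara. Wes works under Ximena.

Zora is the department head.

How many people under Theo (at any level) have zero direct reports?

The people in Theo's organization with no one reporting to them are Wren, Tomás. That is 2.

2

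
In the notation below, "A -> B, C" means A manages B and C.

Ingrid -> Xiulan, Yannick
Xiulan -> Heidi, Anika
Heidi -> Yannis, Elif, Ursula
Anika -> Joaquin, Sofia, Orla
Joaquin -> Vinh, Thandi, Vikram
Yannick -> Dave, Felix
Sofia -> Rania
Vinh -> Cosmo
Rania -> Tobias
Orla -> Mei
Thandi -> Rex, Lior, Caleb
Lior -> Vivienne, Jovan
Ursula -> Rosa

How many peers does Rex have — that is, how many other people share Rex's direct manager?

2

Rex reports to Thandi. Thandi's other direct reports are Lior, Caleb — 2 peers.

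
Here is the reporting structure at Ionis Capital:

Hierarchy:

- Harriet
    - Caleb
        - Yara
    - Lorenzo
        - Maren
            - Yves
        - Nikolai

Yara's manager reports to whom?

Harriet

Yara reports to Caleb, and Caleb reports to Harriet. So Yara's skip-level manager is Harriet.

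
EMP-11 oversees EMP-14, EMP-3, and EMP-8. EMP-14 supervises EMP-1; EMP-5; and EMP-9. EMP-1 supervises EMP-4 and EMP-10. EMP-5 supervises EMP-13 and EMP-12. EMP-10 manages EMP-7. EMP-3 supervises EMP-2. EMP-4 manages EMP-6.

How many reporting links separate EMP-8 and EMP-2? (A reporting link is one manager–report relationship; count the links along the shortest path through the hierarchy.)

3

EMP-8 is 1 level below EMP-11, and EMP-2 is 2 levels below EMP-11 (their lowest common manager). The shortest path runs up from EMP-8 to EMP-11 and back down to EMP-2: 1 + 2 = 3 links.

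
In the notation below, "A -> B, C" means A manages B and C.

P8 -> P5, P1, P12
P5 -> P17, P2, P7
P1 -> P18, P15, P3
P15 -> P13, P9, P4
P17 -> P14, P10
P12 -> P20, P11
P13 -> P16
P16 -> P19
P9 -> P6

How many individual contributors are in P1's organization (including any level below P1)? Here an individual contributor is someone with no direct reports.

The people in P1's organization with no one reporting to them are P3, P4, P6, P19, P18. That is 5.

5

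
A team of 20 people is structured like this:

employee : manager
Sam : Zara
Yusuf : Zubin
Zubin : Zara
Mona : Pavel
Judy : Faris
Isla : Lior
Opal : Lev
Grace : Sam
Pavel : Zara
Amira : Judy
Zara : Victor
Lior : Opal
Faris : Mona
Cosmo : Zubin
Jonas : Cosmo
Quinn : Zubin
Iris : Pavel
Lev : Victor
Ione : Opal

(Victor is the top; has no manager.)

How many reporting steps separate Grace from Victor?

Chain from Grace up to Victor: Grace → Sam → Zara → Victor. That is 3 steps up, so Grace is 3 levels below Victor.

3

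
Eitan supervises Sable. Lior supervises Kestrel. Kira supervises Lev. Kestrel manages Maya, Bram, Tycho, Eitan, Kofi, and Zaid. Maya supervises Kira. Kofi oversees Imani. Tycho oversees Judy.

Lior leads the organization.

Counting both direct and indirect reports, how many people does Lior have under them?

Lior directly manages Kestrel. Under Kestrel: Zaid, Kofi, Imani, Eitan, Sable, Tycho, Judy, Bram, Maya, Kira, Lev (11). That's 12 in total.

12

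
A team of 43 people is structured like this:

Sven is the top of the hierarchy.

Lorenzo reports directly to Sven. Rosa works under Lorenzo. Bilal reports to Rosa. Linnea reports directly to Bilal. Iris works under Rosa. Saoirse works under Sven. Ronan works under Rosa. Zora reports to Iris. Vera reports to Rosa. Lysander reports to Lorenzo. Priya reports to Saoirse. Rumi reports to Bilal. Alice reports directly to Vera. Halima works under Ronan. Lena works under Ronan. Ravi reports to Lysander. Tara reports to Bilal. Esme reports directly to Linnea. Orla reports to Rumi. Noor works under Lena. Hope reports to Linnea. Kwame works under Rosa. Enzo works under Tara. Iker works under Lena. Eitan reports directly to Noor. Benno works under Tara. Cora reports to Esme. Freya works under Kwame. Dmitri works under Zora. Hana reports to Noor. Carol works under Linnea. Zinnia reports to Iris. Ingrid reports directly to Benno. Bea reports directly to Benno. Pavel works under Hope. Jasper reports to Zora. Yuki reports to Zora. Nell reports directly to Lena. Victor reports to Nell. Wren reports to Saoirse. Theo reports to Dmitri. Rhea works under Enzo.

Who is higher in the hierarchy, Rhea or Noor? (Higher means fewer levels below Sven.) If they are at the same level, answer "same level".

Rhea is 6 levels below Sven; Noor is 5. Noor is higher.

Noor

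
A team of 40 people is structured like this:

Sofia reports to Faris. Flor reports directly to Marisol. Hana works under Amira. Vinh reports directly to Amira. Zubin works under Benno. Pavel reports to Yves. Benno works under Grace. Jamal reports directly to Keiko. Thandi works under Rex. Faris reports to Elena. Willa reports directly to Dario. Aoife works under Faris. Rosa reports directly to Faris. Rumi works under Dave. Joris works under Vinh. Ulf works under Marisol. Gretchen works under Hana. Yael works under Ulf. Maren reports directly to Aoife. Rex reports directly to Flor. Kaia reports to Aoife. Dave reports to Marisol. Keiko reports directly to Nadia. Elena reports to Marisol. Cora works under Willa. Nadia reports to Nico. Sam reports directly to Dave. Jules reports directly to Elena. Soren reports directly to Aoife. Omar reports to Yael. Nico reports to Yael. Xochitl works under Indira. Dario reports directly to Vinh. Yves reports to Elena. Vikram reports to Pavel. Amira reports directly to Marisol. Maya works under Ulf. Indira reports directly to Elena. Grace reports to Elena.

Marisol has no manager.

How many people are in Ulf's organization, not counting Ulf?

7

Ulf directly manages Yael, Maya. Under Yael: Omar, Nico, Nadia, Keiko, Jamal (5). Maya has no reports. So Ulf's organization is 2 direct reports plus everyone under them: 6 + 1 = 7.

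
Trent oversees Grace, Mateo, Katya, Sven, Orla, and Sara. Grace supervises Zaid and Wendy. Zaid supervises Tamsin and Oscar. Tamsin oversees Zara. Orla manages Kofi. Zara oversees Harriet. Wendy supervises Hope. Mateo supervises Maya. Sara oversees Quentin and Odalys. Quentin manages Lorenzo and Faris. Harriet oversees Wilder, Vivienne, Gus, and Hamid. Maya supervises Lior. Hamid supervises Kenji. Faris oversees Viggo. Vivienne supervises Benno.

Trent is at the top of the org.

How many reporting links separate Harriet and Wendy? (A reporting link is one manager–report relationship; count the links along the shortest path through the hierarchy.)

5

Harriet is 4 levels below Grace, and Wendy is 1 level below Grace (their lowest common manager). The shortest path runs up from Harriet to Grace and back down to Wendy: 4 + 1 = 5 links.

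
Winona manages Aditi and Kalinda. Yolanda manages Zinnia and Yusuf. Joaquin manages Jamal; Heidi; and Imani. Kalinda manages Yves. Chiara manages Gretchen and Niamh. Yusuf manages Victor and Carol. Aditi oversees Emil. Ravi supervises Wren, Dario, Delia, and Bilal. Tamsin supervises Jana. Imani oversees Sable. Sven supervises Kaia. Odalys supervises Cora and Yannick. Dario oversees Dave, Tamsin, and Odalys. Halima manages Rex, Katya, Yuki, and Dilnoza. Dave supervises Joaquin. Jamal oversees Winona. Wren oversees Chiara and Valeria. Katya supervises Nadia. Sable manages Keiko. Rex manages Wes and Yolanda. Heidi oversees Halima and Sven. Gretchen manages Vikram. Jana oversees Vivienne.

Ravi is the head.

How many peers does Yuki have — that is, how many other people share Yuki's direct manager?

3

Yuki reports to Halima. Halima's other direct reports are Rex, Katya, Dilnoza — 3 peers.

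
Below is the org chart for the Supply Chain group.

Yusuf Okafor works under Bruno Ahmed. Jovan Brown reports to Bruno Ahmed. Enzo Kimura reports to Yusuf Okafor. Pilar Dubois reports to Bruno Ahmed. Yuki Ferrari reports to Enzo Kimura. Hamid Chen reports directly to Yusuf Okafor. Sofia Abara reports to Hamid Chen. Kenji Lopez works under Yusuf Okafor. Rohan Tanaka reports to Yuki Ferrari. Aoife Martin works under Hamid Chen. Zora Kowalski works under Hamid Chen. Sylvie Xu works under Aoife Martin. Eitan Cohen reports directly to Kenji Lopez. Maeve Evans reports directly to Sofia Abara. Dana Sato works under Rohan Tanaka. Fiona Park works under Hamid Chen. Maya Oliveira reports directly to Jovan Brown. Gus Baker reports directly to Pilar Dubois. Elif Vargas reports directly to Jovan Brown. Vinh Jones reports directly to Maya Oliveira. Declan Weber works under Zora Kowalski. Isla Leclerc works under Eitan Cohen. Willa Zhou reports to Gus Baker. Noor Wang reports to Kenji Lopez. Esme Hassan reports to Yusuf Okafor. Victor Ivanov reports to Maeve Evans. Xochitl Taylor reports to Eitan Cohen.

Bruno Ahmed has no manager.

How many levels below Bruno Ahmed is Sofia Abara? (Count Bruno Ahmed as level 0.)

Chain from Sofia Abara up to Bruno Ahmed: Sofia Abara → Hamid Chen → Yusuf Okafor → Bruno Ahmed. That is 3 steps up, so Sofia Abara is 3 levels below Bruno Ahmed.

3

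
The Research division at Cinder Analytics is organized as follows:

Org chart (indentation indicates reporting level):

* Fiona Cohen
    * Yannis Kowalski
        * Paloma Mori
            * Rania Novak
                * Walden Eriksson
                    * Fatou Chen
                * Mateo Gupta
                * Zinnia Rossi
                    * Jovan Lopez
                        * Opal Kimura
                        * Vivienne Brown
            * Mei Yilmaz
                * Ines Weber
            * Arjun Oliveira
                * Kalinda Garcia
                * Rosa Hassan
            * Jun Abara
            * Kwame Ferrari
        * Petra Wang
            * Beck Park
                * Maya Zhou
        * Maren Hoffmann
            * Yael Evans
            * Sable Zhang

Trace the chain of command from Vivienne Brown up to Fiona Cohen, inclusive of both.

Vivienne Brown -> Jovan Lopez -> Zinnia Rossi -> Rania Novak -> Paloma Mori -> Yannis Kowalski -> Fiona Cohen

Vivienne Brown reports to Jovan Lopez. Jovan Lopez reports to Zinnia Rossi. Zinnia Rossi reports to Rania Novak. Rania Novak reports to Paloma Mori. Paloma Mori reports to Yannis Kowalski. Yannis Kowalski reports to Fiona Cohen. Fiona Cohen is at the top.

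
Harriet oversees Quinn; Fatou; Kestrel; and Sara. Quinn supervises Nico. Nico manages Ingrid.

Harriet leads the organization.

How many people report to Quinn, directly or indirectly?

2

Quinn directly manages Nico. Under Nico: Ingrid (1). That's 2 in total.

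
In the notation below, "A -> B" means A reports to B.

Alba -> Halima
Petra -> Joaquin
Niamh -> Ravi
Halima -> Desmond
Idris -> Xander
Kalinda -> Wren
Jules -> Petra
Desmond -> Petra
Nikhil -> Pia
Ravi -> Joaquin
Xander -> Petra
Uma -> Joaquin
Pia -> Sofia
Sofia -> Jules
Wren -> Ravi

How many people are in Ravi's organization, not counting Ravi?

3

Ravi directly manages Niamh, Wren. Niamh has no reports. Under Wren: Kalinda (1). So Ravi's organization is 2 direct reports plus everyone under them: 1 + 2 = 3.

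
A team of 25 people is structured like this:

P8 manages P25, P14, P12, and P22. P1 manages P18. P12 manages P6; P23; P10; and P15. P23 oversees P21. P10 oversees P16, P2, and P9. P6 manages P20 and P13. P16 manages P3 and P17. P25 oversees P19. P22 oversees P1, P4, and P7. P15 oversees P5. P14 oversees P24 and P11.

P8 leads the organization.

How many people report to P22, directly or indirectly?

4

P22 directly manages P1, P4, P7. Under P1: P18 (1). P4 has no reports. P7 has no reports. So P22's organization is 3 direct reports plus everyone under them: 2 + 1 + 1 = 4.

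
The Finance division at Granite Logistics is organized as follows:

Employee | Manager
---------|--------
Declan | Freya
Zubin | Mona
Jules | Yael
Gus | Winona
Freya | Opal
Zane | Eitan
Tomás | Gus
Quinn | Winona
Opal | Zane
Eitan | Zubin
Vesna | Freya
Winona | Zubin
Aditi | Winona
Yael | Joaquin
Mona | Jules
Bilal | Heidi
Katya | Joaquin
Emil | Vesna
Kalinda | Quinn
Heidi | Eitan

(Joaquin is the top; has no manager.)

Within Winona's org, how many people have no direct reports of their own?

The people in Winona's organization with no one reporting to them are Aditi, Kalinda, Tomás. That is 3.

3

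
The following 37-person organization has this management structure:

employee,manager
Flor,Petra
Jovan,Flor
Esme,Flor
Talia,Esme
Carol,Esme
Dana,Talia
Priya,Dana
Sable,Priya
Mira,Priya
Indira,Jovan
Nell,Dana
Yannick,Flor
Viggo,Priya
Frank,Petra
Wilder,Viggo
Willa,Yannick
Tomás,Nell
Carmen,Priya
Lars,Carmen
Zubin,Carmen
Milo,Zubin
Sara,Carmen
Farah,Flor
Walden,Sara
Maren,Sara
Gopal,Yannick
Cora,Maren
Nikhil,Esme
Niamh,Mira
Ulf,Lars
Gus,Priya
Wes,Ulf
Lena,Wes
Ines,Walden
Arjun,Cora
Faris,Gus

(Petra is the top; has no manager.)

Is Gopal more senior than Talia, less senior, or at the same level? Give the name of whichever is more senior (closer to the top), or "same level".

Both Gopal and Talia are 3 levels below Petra.

same level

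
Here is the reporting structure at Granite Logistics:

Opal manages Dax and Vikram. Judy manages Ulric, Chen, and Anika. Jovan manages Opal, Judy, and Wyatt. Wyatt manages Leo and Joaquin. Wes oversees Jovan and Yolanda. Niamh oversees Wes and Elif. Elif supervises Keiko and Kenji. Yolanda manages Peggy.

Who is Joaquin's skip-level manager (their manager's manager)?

Jovan

Joaquin reports to Wyatt, and Wyatt reports to Jovan. So Joaquin's skip-level manager is Jovan.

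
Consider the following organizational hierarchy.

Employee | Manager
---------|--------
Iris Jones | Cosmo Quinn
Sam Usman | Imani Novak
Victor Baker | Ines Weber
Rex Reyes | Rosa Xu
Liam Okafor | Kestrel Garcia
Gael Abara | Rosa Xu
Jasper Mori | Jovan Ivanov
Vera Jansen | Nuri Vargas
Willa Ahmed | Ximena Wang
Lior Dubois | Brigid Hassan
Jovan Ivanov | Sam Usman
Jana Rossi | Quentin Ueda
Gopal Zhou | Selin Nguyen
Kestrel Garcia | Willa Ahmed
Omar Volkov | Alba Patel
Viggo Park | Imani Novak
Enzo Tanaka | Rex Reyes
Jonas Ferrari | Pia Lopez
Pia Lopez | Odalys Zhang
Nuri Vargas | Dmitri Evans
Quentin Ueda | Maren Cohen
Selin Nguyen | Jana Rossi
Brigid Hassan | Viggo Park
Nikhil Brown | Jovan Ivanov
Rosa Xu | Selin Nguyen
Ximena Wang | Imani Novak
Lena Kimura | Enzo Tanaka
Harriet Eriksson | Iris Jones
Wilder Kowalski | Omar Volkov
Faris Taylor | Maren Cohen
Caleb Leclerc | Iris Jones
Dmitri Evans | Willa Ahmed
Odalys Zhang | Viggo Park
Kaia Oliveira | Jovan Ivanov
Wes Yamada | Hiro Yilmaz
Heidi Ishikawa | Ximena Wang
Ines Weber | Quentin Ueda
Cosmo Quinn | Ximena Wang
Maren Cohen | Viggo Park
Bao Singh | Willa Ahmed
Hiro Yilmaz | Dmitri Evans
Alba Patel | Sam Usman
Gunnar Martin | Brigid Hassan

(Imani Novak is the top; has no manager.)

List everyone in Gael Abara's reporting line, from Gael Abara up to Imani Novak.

Gael Abara -> Rosa Xu -> Selin Nguyen -> Jana Rossi -> Quentin Ueda -> Maren Cohen -> Viggo Park -> Imani Novak

Gael Abara reports to Rosa Xu. Rosa Xu reports to Selin Nguyen. Selin Nguyen reports to Jana Rossi. Jana Rossi reports to Quentin Ueda. Quentin Ueda reports to Maren Cohen. Maren Cohen reports to Viggo Park. Viggo Park reports to Imani Novak. Imani Novak is at the top.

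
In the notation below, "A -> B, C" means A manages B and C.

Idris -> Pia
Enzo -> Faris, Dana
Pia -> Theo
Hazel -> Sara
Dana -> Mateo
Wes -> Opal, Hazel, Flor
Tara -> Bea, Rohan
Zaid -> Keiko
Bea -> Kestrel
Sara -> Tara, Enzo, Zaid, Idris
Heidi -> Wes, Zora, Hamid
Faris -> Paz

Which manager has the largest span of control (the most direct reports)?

Direct-report counts: Heidi has 3; Wes has 3; Hazel has 1; Sara has 4; Idris has 1; Pia has 1; Zaid has 1; Enzo has 2; Dana has 1; Faris has 1; Tara has 2; Bea has 1. The largest is 4, held by Sara.

Sara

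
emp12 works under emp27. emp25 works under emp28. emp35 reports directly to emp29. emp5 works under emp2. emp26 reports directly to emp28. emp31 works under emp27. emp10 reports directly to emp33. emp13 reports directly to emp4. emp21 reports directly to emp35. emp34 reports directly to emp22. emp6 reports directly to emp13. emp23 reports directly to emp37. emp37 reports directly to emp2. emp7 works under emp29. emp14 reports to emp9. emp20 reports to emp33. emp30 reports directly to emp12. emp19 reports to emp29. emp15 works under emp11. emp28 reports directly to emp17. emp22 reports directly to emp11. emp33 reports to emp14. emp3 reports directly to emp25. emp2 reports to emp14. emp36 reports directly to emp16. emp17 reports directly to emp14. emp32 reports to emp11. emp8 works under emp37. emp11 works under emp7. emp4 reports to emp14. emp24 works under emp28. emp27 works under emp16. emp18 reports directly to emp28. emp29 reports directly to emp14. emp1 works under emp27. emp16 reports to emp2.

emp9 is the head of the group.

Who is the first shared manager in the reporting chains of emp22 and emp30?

emp22's chain of managers is emp11, emp7, emp29, emp14, emp9. emp30's chain of managers is emp12, emp27, emp16, emp2, emp14, emp9. The first manager that appears in both chains is emp14.

emp14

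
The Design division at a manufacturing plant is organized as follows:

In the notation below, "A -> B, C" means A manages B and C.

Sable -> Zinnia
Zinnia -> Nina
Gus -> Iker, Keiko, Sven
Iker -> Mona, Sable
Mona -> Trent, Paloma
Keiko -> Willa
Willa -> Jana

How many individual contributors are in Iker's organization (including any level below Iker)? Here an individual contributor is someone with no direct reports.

3

The people in Iker's organization with no one reporting to them are Nina, Paloma, Trent. That is 3.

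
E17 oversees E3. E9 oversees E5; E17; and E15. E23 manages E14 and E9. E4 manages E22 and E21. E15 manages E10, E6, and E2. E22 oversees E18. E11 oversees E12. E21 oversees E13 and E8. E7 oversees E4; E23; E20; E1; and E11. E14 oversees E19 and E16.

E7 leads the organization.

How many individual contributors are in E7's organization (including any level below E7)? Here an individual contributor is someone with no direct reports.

The people in E7's organization with no one reporting to them are E12, E1, E20, E19, E16, E3, E5, E10, E6, E2, E8, E13, E18. That is 13.

13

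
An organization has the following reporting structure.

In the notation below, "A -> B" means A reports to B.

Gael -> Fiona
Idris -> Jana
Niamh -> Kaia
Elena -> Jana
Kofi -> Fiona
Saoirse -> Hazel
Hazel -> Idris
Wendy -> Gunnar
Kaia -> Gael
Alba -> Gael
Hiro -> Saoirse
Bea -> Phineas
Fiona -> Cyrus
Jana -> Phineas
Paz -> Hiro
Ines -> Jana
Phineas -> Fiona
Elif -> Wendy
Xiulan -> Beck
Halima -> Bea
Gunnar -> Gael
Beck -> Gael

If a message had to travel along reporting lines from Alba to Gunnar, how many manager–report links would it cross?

2

Alba is 1 level below Gael, and Gunnar is 1 level below Gael (their lowest common manager). The shortest path runs up from Alba to Gael and back down to Gunnar: 1 + 1 = 2 links.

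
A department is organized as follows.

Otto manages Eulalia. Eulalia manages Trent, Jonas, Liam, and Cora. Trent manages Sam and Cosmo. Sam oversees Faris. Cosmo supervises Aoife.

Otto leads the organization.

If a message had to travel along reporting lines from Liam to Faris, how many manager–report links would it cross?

Liam is 1 level below Eulalia, and Faris is 3 levels below Eulalia (their lowest common manager). The shortest path runs up from Liam to Eulalia and back down to Faris: 1 + 3 = 4 links.

4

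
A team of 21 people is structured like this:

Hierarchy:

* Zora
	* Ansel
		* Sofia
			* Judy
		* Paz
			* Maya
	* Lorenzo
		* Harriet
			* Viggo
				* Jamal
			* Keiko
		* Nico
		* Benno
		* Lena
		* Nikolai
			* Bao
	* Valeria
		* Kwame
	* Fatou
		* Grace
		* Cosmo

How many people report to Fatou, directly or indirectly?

2

Fatou directly manages Grace, Cosmo. Grace has no reports. Cosmo has no reports. So Fatou's organization is 2 direct reports plus everyone under them: 1 + 1 = 2.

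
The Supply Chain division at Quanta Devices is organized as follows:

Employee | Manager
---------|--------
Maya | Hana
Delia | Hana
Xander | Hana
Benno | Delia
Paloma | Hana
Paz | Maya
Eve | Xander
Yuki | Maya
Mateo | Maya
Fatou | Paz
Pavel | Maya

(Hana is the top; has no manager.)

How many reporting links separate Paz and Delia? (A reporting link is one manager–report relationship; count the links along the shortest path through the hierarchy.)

Paz is 2 levels below Hana, and Delia is 1 level below Hana (their lowest common manager). The shortest path runs up from Paz to Hana and back down to Delia: 2 + 1 = 3 links.

3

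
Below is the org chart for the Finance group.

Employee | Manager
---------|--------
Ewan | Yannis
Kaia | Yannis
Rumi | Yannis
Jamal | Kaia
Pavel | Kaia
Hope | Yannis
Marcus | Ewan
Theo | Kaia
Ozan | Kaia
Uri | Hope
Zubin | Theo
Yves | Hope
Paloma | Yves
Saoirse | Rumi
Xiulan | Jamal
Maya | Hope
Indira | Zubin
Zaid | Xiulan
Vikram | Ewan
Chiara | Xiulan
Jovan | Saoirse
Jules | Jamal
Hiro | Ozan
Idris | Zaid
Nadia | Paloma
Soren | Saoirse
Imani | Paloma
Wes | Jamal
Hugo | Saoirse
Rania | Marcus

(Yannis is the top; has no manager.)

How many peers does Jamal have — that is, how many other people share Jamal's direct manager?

3

Jamal reports to Kaia. Kaia's other direct reports are Pavel, Theo, Ozan — 3 peers.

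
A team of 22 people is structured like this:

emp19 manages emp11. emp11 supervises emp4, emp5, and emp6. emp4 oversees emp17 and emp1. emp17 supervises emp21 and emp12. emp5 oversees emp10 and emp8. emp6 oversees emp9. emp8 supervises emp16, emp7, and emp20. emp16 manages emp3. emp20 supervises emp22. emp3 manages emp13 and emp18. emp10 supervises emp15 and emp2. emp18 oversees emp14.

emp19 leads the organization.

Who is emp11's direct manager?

emp19

emp11 reports directly to emp19.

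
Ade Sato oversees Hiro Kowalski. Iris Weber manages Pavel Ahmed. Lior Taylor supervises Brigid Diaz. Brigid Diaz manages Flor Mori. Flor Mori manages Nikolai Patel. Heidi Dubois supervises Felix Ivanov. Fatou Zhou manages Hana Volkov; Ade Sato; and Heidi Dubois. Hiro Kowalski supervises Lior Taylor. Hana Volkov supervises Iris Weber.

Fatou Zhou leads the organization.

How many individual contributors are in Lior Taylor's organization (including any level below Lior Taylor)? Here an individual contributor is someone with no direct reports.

1

The only person in Lior Taylor's organization with no one reporting to them is Nikolai Patel. That is 1.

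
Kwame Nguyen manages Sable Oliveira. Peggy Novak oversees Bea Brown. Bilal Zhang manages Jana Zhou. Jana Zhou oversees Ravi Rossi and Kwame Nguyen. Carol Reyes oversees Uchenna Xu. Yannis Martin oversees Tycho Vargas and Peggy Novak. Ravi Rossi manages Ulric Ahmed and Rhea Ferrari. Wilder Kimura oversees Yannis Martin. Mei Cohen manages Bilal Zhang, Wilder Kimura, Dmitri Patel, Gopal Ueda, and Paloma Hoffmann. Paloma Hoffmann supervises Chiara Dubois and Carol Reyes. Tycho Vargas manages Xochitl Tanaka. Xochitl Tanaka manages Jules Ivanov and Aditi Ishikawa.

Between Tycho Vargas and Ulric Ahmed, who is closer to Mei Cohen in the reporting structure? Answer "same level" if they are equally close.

Tycho Vargas

Tycho Vargas is 3 levels below Mei Cohen; Ulric Ahmed is 4. Tycho Vargas is higher.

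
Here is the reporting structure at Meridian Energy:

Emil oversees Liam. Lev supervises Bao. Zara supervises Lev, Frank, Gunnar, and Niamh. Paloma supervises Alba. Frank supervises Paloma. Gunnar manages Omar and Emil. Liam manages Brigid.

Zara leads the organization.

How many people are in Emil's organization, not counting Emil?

2

Emil directly manages Liam. Under Liam: Brigid (1). That's 2 in total.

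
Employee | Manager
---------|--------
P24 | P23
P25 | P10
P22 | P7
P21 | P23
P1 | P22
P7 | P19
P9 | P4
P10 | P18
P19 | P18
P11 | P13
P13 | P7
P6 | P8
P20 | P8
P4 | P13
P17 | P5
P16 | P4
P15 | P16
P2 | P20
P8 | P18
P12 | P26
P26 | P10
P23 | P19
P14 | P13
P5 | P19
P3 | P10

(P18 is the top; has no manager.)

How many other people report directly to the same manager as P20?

1

P20 reports to P8. P8's other direct reports are P6 — 1 peer.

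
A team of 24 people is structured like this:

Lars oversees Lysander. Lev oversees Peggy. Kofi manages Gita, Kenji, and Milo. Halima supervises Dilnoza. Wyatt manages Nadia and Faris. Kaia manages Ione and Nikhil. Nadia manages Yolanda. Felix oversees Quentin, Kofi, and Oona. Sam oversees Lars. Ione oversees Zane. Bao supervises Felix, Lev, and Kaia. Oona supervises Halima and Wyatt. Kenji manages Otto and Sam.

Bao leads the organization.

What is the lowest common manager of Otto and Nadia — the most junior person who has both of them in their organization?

Otto's chain of managers is Kenji, Kofi, Felix, Bao. Nadia's chain of managers is Wyatt, Oona, Felix, Bao. The first manager that appears in both chains is Felix.

Felix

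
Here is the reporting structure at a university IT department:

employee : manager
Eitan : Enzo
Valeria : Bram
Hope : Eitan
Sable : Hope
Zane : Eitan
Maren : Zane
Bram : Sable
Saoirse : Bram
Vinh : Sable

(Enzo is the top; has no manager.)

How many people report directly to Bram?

Bram directly manages Saoirse, Valeria. That is 2 direct reports.

2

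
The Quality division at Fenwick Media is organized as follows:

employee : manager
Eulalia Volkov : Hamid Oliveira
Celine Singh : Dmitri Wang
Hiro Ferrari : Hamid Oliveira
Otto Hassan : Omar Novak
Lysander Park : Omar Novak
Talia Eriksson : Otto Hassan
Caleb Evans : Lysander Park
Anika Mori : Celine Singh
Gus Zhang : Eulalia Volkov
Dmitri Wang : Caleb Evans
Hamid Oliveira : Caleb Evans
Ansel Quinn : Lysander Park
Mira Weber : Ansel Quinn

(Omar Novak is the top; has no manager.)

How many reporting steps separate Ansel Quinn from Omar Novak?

Chain from Ansel Quinn up to Omar Novak: Ansel Quinn → Lysander Park → Omar Novak. That is 2 steps up, so Ansel Quinn is 2 levels below Omar Novak.

2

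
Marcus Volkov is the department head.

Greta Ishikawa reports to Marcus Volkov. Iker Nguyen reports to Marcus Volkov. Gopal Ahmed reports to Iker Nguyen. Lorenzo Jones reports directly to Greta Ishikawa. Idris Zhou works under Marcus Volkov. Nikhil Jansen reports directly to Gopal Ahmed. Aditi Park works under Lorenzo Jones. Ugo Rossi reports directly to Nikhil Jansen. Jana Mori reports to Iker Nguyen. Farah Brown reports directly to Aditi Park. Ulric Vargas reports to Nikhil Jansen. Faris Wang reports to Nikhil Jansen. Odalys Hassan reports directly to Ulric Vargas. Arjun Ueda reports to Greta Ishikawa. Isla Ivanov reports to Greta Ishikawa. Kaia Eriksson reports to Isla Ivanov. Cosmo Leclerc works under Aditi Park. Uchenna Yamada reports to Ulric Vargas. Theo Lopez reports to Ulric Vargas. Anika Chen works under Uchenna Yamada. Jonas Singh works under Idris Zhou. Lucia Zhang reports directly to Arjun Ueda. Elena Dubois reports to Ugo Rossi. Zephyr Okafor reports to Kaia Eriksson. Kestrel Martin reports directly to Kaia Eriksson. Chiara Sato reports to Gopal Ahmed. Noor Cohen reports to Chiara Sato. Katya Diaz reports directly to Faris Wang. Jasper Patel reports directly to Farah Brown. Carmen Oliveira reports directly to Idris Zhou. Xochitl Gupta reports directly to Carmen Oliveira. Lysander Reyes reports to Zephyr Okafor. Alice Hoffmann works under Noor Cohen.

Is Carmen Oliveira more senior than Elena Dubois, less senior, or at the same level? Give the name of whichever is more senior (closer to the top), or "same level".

Carmen Oliveira

Carmen Oliveira is 2 levels below Marcus Volkov; Elena Dubois is 5. Carmen Oliveira is higher.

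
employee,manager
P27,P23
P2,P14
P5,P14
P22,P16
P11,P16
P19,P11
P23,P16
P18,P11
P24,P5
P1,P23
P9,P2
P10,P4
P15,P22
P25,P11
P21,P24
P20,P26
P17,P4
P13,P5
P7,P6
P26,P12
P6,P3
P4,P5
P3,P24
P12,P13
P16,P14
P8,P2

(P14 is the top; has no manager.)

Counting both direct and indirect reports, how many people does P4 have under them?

2

P4 directly manages P10, P17. P10 has no reports. P17 has no reports. So P4's organization is 2 direct reports plus everyone under them: 1 + 1 = 2.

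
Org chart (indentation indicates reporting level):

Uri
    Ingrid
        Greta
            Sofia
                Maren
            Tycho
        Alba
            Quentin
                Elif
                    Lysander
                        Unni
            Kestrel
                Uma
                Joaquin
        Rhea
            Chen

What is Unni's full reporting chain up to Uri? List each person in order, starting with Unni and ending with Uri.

Unni reports to Lysander. Lysander reports to Elif. Elif reports to Quentin. Quentin reports to Alba. Alba reports to Ingrid. Ingrid reports to Uri. Uri is at the top.

Unni -> Lysander -> Elif -> Quentin -> Alba -> Ingrid -> Uri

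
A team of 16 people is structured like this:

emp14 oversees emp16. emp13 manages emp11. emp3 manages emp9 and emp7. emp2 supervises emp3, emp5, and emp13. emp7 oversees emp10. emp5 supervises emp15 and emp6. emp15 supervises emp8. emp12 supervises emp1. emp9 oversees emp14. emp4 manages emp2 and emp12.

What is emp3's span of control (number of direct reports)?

2

emp3 directly manages emp7, emp9. That is 2 direct reports.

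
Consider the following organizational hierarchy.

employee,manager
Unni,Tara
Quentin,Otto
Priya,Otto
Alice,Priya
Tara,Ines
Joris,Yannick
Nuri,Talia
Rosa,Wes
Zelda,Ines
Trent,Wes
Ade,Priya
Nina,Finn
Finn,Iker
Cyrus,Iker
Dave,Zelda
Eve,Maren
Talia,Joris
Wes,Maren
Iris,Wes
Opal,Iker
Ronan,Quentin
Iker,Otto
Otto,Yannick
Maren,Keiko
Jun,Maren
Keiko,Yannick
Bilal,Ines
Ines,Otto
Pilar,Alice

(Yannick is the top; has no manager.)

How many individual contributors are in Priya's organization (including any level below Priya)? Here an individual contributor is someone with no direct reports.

2

The people in Priya's organization with no one reporting to them are Ade, Pilar. That is 2.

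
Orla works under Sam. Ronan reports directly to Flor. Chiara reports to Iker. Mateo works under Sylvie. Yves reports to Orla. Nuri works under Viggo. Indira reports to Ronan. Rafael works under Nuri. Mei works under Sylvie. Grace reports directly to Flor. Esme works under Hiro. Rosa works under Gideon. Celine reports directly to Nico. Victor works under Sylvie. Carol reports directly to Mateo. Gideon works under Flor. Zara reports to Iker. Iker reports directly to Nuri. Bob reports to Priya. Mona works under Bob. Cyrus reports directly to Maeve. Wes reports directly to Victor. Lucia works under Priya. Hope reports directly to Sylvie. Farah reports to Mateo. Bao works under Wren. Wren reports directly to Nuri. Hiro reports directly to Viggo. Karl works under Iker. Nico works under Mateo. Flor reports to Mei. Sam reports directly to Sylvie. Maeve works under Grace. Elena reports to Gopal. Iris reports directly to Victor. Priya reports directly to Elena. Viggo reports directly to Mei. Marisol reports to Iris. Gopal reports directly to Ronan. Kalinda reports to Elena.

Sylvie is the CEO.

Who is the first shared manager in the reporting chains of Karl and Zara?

Karl's chain of managers is Iker, Nuri, Viggo, Mei, Sylvie. Zara's chain of managers is Iker, Nuri, Viggo, Mei, Sylvie. The first manager that appears in both chains is Iker.

Iker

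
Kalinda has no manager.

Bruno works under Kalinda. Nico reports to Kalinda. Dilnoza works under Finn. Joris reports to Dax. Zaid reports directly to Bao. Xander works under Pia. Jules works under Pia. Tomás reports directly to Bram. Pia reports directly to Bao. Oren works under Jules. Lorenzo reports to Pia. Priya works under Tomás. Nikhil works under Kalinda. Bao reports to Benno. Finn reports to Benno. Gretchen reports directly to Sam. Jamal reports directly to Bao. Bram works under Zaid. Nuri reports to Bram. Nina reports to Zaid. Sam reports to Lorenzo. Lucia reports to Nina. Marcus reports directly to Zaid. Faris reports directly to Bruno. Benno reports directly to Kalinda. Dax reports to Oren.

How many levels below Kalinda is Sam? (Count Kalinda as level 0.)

Chain from Sam up to Kalinda: Sam → Lorenzo → Pia → Bao → Benno → Kalinda. That is 5 steps up, so Sam is 5 levels below Kalinda.

5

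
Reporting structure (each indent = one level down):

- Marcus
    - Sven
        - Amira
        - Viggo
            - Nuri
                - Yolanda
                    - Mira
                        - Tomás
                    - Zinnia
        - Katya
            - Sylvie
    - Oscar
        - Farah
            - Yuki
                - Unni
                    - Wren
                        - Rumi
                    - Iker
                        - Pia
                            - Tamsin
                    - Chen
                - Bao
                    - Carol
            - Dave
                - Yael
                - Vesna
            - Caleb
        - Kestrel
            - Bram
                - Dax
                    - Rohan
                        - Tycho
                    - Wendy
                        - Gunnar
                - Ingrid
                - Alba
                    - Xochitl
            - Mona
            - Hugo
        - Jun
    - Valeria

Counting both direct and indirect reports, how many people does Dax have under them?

Dax directly manages Rohan, Wendy. Under Rohan: Tycho (1). Under Wendy: Gunnar (1). So Dax's organization is 2 direct reports plus everyone under them: 2 + 2 = 4.

4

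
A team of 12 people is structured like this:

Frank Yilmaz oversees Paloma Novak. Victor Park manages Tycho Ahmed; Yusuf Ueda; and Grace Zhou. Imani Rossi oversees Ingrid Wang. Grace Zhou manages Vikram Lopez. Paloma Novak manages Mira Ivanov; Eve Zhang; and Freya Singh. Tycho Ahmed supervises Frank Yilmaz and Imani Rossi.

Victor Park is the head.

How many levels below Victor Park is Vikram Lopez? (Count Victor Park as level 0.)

2

Chain from Vikram Lopez up to Victor Park: Vikram Lopez → Grace Zhou → Victor Park. That is 2 steps up, so Vikram Lopez is 2 levels below Victor Park.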